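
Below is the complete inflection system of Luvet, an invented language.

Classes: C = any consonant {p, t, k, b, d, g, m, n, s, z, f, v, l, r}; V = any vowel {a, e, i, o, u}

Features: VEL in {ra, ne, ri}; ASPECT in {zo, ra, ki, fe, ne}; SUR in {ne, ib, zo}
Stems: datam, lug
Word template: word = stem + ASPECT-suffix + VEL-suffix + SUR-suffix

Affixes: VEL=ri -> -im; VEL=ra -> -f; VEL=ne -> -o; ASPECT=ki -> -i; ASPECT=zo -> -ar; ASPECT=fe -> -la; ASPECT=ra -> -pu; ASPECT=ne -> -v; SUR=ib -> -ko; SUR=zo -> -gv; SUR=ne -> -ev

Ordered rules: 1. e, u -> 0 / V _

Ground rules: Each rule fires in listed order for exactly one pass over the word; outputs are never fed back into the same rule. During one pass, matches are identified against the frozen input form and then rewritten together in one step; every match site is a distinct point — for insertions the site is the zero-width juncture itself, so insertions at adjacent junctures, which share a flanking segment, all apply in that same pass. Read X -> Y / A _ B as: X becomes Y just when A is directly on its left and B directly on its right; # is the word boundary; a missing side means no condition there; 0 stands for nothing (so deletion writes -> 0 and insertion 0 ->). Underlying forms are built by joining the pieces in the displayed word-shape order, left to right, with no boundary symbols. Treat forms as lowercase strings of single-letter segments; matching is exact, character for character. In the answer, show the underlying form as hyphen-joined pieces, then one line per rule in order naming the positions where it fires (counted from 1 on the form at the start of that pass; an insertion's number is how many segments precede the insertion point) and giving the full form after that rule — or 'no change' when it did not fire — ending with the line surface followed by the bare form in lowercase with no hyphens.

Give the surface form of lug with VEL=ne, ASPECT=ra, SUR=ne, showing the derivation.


underlying: lug-pu-o-ev
1. e, u -> 0 / V _: fires at position(s) 7: lugpuov
surface: lugpuov


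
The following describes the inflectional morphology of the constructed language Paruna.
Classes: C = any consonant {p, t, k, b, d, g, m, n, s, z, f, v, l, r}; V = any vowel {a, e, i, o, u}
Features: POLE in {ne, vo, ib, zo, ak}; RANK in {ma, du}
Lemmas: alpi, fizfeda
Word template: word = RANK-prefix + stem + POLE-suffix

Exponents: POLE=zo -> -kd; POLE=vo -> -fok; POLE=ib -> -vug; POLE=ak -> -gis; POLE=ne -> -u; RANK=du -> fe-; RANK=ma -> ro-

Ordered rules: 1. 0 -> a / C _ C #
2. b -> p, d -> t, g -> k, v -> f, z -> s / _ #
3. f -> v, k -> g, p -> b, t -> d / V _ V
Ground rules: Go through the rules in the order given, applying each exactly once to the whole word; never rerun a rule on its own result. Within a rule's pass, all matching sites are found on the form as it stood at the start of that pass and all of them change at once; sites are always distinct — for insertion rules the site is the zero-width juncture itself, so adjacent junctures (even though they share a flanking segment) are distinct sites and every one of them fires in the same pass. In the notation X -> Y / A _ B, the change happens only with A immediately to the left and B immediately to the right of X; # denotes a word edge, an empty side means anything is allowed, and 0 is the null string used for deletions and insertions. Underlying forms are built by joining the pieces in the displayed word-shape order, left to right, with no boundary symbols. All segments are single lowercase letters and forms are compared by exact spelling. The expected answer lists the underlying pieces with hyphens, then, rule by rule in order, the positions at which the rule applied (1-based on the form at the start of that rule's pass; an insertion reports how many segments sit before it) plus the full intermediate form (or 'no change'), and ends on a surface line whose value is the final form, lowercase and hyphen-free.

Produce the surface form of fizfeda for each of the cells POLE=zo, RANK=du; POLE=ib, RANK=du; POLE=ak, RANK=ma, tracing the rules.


cell POLE=zo, RANK=du:
underlying: fe-fizfeda-kd
1. 0 -> a / C _ C #: inserts after position(s) 10: fefizfedakad
2. b -> p, d -> t, g -> k, v -> f, z -> s / _ #: fires at position(s) 12: fefizfedakat
3. f -> v, k -> g, p -> b, t -> d / V _ V: fires at position(s) 3, 10: fevizfedagat
surface: fevizfedagat

cell POLE=ib, RANK=du:
underlying: fe-fizfeda-vug
1. 0 -> a / C _ C #: no change
2. b -> p, d -> t, g -> k, v -> f, z -> s / _ #: fires at position(s) 12: fefizfedavuk
3. f -> v, k -> g, p -> b, t -> d / V _ V: fires at position(s) 3: fevizfedavuk
surface: fevizfedavuk

cell POLE=ak, RANK=ma:
underlying: ro-fizfeda-gis
1. 0 -> a / C _ C #: no change
2. b -> p, d -> t, g -> k, v -> f, z -> s / _ #: no change
3. f -> v, k -> g, p -> b, t -> d / V _ V: fires at position(s) 3: rovizfedagis
surface: rovizfedagis


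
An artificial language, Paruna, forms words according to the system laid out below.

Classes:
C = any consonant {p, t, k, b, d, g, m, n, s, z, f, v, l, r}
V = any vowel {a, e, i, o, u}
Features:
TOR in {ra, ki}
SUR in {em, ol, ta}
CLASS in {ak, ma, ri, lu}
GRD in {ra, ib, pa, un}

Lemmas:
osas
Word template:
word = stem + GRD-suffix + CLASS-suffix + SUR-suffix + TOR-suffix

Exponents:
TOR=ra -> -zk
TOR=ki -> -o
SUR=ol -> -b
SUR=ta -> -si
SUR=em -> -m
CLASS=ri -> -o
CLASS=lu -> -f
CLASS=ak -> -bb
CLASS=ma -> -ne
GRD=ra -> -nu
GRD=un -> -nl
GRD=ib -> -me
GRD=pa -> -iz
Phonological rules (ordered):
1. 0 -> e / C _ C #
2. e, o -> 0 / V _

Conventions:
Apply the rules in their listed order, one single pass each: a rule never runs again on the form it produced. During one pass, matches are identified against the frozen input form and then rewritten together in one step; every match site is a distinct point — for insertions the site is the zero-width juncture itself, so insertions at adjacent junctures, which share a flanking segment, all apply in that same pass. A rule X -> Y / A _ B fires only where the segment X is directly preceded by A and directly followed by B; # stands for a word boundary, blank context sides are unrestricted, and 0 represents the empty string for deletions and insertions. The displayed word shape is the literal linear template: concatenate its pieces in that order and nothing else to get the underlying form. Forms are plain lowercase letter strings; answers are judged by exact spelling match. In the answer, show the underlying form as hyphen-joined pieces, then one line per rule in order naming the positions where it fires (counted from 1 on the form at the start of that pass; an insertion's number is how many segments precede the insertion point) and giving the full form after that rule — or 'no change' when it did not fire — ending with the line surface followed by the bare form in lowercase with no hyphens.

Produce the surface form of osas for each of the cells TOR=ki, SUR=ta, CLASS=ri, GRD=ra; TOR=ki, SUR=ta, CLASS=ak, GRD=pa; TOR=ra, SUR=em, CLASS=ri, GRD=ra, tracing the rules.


cell TOR=ki, SUR=ta, CLASS=ri, GRD=ra:
underlying: osas-nu-o-si-o
1. 0 -> e / C _ C #: no change
2. e, o -> 0 / V _: fires at position(s) 7, 10: osasnusi
surface: osasnusi

cell TOR=ki, SUR=ta, CLASS=ak, GRD=pa:
underlying: osas-iz-bb-si-o
1. 0 -> e / C _ C #: no change
2. e, o -> 0 / V _: fires at position(s) 11: osasizbbsi
surface: osasizbbsi

cell TOR=ra, SUR=em, CLASS=ri, GRD=ra:
underlying: osas-nu-o-m-zk
1. 0 -> e / C _ C #: inserts after position(s) 9: osasnuomzek
2. e, o -> 0 / V _: fires at position(s) 7: osasnumzek
surface: osasnumzek


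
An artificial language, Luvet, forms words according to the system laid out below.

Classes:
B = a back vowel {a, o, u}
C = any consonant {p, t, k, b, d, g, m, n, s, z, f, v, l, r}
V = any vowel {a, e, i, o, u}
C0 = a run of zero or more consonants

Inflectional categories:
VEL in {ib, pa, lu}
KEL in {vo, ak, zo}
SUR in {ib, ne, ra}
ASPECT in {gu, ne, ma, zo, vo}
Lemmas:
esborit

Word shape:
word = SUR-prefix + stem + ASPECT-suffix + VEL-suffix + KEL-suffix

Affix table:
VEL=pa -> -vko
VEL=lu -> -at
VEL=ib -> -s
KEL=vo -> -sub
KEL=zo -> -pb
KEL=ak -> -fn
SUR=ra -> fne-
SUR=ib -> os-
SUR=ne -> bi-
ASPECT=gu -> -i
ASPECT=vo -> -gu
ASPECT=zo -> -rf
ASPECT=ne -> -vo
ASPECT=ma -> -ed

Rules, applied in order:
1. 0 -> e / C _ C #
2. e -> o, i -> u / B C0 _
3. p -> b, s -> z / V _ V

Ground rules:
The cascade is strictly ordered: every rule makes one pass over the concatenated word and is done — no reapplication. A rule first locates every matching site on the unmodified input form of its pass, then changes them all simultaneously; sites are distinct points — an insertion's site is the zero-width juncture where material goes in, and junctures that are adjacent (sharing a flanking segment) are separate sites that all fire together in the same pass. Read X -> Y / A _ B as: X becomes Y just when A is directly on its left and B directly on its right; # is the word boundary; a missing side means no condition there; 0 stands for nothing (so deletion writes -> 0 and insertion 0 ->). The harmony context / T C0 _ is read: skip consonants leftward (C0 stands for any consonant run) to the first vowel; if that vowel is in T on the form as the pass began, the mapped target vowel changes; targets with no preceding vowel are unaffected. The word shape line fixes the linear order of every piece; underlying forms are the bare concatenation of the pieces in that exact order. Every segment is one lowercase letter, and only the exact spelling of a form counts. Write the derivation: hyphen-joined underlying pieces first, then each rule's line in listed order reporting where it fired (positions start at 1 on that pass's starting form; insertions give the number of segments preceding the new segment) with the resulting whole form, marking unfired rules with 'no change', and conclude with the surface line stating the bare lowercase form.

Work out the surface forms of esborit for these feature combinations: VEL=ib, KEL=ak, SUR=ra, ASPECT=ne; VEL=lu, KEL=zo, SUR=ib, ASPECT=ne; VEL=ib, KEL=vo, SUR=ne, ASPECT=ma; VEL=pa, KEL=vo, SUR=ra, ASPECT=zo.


cell VEL=ib, KEL=ak, SUR=ra, ASPECT=ne:
underlying: fne-esborit-vo-s-fn
1. 0 -> e / C _ C #: inserts after position(s) 14: fneesboritvosfen
2. e -> o, i -> u / B C0 _: fires at position(s) 9, 15: fneesborutvosfon
3. p -> b, s -> z / V _ V: no change
surface: fneesborutvosfon

cell VEL=lu, KEL=zo, SUR=ib, ASPECT=ne:
underlying: os-esborit-vo-at-pb
1. 0 -> e / C _ C #: inserts after position(s) 14: osesboritvoatpeb
2. e -> o, i -> u / B C0 _: fires at position(s) 3, 8, 15: ososborutvoatpob
3. p -> b, s -> z / V _ V: fires at position(s) 2: ozosborutvoatpob
surface: ozosborutvoatpob

cell VEL=ib, KEL=vo, SUR=ne, ASPECT=ma:
underlying: bi-esborit-ed-s-sub
1. 0 -> e / C _ C #: no change
2. e -> o, i -> u / B C0 _: fires at position(s) 8: biesborutedssub
3. p -> b, s -> z / V _ V: no change
surface: biesborutedssub

cell VEL=pa, KEL=vo, SUR=ra, ASPECT=zo:
underlying: fne-esborit-rf-vko-sub
1. 0 -> e / C _ C #: no change
2. e -> o, i -> u / B C0 _: fires at position(s) 9: fneesborutrfvkosub
3. p -> b, s -> z / V _ V: fires at position(s) 16: fneesborutrfvkozub
surface: fneesborutrfvkozub


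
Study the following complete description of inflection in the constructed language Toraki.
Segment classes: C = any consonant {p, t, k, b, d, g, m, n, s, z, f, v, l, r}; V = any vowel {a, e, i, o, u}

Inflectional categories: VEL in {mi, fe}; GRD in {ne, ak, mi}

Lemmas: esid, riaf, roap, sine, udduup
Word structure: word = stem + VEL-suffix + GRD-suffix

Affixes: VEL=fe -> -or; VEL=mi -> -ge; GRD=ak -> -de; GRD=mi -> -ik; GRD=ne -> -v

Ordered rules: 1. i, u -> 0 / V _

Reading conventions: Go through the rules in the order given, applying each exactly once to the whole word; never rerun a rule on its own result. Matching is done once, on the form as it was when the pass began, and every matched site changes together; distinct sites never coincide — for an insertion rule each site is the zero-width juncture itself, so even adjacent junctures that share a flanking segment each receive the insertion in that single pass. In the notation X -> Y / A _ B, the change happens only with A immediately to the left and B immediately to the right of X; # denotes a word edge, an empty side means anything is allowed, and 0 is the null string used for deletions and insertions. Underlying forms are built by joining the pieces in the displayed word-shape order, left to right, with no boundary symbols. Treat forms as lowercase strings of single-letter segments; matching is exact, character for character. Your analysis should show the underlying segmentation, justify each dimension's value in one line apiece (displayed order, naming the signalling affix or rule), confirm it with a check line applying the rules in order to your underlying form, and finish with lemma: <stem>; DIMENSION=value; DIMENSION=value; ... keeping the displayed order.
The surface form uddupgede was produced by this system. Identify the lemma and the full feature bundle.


underlying: udduup-ge-de
VEL=mi - signalled by the affix -ge
GRD=ak - signalled by the affix -de
check: udduupgede -> uddupgede
lemma: udduup; VEL=mi; GRD=ak


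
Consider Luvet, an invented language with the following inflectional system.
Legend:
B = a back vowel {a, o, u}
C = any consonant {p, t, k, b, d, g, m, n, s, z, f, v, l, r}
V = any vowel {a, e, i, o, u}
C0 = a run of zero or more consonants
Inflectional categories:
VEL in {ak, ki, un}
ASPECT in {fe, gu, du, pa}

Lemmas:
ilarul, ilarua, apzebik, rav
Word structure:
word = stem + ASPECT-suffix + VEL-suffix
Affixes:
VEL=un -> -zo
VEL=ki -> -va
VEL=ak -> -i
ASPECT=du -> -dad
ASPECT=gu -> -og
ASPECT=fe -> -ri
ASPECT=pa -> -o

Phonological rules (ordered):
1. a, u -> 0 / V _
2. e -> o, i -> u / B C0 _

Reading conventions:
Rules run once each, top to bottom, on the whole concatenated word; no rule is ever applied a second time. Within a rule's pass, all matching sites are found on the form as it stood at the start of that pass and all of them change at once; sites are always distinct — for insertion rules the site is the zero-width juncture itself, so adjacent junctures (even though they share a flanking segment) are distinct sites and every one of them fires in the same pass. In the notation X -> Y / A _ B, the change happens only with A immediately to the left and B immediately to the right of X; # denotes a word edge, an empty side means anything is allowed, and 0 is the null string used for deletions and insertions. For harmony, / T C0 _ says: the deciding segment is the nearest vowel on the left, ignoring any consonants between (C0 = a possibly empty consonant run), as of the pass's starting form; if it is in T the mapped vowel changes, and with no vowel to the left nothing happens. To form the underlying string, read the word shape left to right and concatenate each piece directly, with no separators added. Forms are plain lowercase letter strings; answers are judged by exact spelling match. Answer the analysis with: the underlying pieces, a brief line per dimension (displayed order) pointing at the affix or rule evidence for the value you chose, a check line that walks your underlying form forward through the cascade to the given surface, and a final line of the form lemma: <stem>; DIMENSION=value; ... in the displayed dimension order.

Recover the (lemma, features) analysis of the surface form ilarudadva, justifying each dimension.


underlying: ilarua-dad-va
VEL=ki - signalled by the affix -va
ASPECT=du - signalled by the affix -dad
check: ilaruadadva -> ilarudadva -> ilarudadva
lemma: ilarua; VEL=ki; ASPECT=du


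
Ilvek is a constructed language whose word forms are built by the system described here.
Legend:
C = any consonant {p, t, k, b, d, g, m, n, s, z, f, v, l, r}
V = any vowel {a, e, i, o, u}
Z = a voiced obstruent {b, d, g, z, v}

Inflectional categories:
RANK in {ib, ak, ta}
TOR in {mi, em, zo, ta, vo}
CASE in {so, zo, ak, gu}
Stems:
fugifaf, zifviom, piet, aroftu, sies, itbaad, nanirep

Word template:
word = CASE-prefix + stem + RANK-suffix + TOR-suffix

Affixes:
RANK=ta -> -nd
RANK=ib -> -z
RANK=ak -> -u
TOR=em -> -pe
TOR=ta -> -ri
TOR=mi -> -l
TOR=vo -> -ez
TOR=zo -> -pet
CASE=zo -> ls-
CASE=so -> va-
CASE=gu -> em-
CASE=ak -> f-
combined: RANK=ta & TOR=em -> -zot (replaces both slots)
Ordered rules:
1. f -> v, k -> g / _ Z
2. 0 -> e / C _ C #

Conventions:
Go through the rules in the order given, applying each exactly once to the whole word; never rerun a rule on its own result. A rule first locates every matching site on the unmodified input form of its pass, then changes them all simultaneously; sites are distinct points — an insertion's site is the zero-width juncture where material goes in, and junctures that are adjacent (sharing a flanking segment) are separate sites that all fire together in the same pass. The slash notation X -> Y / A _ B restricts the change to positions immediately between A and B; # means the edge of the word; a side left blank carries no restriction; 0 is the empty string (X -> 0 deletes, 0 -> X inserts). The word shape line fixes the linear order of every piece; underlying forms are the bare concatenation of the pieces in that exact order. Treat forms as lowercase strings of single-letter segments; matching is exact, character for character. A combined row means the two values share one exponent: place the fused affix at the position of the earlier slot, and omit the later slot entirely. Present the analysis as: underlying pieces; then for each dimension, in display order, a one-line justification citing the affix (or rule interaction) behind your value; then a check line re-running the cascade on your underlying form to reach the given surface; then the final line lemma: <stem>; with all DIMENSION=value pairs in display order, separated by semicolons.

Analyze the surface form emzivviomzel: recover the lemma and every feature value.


underlying: em-zifviom-z-l
RANK=ib - signalled by the affix -z
TOR=mi - signalled by the affix -l
CASE=gu - signalled by the affix em-
check: emzifviomzl -> emzivviomzl -> emzivviomzel
lemma: zifviom; RANK=ib; TOR=mi; CASE=gu


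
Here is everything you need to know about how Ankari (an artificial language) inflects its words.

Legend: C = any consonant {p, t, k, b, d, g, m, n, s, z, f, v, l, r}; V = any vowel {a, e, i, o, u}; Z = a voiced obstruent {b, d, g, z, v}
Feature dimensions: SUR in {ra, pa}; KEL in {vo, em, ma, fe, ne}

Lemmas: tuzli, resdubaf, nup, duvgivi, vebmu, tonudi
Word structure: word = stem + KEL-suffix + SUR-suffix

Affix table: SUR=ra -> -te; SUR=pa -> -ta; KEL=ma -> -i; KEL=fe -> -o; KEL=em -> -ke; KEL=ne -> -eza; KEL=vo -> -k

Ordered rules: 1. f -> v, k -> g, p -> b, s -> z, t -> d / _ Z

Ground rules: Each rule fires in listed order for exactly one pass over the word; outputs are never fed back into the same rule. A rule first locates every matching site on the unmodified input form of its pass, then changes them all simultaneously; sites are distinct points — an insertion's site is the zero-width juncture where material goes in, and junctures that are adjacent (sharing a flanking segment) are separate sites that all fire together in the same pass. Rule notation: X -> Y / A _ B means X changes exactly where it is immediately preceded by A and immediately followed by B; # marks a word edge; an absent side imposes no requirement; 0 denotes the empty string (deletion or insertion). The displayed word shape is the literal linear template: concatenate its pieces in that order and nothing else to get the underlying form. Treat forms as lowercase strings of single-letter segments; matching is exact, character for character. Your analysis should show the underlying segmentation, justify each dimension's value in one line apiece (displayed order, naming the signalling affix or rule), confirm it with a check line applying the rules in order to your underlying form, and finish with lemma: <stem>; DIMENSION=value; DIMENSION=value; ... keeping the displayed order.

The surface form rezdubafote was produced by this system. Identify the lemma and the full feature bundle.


underlying: resdubaf-o-te
SUR=ra - signalled by the affix -te
KEL=fe - signalled by the affix -o
check: resdubafote -> rezdubafote
lemma: resdubaf; SUR=ra; KEL=fe


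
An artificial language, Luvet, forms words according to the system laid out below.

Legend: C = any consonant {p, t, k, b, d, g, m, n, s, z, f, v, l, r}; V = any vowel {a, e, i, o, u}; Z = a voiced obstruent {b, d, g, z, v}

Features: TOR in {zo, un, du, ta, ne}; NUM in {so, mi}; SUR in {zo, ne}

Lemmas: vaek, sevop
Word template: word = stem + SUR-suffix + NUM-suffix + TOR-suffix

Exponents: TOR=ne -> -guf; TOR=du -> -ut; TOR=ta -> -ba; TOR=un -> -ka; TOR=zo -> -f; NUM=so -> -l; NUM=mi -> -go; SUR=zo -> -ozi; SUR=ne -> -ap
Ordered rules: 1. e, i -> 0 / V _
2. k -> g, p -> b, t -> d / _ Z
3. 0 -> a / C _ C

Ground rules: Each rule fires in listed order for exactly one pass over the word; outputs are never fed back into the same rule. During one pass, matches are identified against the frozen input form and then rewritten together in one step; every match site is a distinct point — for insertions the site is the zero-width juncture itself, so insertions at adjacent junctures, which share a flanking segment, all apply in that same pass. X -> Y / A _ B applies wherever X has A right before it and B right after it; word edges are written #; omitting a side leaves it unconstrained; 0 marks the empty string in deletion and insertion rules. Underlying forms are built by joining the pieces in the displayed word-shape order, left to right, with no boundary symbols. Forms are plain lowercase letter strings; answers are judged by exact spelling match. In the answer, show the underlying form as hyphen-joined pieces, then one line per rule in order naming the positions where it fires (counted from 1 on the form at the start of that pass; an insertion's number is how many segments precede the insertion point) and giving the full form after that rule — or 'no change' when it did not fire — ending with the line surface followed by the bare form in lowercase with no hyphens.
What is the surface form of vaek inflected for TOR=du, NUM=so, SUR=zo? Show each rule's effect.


underlying: vaek-ozi-l-ut
1. e, i -> 0 / V _: fires at position(s) 3: vakozilut
2. k -> g, p -> b, t -> d / _ Z: no change
3. 0 -> a / C _ C: no change
surface: vakozilut


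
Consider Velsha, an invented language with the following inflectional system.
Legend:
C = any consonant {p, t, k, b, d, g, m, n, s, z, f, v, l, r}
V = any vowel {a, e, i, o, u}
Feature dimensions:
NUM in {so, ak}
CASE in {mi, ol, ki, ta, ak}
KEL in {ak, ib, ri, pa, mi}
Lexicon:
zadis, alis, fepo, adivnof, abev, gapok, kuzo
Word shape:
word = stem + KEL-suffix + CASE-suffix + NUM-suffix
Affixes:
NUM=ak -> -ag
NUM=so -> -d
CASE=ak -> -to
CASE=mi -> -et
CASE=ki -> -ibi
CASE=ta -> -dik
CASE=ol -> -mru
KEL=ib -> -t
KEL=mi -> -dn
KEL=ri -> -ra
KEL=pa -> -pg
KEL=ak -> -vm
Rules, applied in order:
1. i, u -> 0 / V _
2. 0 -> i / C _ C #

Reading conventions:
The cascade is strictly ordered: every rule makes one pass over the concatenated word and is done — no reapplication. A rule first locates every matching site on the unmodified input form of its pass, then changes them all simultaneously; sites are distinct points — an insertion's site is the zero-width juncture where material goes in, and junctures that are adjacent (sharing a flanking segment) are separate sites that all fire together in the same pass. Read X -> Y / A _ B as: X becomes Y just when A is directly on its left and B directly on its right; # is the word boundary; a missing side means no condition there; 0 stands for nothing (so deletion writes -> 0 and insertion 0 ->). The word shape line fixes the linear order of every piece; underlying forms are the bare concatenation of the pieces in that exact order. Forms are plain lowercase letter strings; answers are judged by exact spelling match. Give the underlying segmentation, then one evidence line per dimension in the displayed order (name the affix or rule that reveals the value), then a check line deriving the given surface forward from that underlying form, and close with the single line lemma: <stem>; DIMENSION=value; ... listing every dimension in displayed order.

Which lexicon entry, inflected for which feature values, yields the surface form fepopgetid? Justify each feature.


underlying: fepo-pg-et-d
NUM=so - signalled by the affix -d
CASE=mi - signalled by the affix -et
KEL=pa - signalled by the affix -pg
check: fepopgetd -> fepopgetd -> fepopgetid
lemma: fepo; NUM=so; CASE=mi; KEL=pa


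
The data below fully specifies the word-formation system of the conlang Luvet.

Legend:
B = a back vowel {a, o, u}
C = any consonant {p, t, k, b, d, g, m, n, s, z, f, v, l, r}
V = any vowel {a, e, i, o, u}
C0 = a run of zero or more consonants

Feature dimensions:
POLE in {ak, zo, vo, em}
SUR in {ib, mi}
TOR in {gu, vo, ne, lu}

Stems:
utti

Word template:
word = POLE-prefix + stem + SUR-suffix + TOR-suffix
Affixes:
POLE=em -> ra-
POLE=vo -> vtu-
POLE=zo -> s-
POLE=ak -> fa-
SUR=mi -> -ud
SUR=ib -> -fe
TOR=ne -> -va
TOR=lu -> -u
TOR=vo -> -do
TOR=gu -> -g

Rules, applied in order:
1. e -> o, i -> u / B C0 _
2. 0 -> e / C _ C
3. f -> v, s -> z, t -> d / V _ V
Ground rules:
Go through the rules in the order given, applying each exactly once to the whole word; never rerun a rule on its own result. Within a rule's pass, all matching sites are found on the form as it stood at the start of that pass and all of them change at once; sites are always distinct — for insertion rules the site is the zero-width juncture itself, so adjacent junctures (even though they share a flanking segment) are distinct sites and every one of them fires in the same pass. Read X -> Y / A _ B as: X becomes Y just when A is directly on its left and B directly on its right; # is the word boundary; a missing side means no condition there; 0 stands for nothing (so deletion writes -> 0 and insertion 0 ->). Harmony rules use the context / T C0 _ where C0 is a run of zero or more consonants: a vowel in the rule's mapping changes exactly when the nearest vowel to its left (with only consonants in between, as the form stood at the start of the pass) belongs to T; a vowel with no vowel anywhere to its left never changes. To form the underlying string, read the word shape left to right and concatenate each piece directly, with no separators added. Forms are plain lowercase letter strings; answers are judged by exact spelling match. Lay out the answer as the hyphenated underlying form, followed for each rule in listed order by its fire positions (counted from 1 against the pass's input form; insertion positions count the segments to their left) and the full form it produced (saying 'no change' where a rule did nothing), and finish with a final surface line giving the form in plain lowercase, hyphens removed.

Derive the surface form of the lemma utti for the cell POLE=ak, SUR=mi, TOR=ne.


underlying: fa-utti-ud-va
1. e -> o, i -> u / B C0 _: fires at position(s) 6: fauttuudva
2. 0 -> e / C _ C: inserts after position(s) 4, 8: fautetuudeva
3. f -> v, s -> z, t -> d / V _ V: fires at position(s) 4, 6: faudeduudeva
surface: faudeduudeva


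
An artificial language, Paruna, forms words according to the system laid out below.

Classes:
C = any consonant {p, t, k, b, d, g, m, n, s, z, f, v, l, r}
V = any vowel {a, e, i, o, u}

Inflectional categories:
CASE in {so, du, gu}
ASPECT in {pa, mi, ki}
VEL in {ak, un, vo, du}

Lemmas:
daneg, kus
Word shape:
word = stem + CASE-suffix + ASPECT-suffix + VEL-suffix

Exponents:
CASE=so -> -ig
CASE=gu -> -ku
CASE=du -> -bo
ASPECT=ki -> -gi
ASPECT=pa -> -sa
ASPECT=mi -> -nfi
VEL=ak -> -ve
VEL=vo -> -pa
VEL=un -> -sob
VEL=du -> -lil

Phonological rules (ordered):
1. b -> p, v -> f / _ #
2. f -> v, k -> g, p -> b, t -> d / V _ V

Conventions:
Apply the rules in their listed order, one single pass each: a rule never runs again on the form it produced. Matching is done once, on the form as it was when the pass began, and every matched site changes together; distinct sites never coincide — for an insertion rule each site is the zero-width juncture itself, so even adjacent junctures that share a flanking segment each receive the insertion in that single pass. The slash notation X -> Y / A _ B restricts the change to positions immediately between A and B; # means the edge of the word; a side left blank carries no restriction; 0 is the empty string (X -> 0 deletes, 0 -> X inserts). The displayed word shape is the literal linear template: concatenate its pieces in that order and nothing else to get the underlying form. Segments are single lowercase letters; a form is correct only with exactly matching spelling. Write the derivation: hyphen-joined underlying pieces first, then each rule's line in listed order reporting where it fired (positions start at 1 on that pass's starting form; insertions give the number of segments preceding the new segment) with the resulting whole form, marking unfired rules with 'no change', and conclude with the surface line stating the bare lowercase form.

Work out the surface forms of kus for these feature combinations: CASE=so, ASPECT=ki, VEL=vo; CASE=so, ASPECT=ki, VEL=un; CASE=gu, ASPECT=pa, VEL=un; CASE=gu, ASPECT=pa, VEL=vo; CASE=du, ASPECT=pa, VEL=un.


cell CASE=so, ASPECT=ki, VEL=vo:
underlying: kus-ig-gi-pa
1. b -> p, v -> f / _ #: no change
2. f -> v, k -> g, p -> b, t -> d / V _ V: fires at position(s) 8: kusiggiba
surface: kusiggiba

cell CASE=so, ASPECT=ki, VEL=un:
underlying: kus-ig-gi-sob
1. b -> p, v -> f / _ #: fires at position(s) 10: kusiggisop
2. f -> v, k -> g, p -> b, t -> d / V _ V: no change
surface: kusiggisop

cell CASE=gu, ASPECT=pa, VEL=un:
underlying: kus-ku-sa-sob
1. b -> p, v -> f / _ #: fires at position(s) 10: kuskusasop
2. f -> v, k -> g, p -> b, t -> d / V _ V: no change
surface: kuskusasop

cell CASE=gu, ASPECT=pa, VEL=vo:
underlying: kus-ku-sa-pa
1. b -> p, v -> f / _ #: no change
2. f -> v, k -> g, p -> b, t -> d / V _ V: fires at position(s) 8: kuskusaba
surface: kuskusaba

cell CASE=du, ASPECT=pa, VEL=un:
underlying: kus-bo-sa-sob
1. b -> p, v -> f / _ #: fires at position(s) 10: kusbosasop
2. f -> v, k -> g, p -> b, t -> d / V _ V: no change
surface: kusbosasop


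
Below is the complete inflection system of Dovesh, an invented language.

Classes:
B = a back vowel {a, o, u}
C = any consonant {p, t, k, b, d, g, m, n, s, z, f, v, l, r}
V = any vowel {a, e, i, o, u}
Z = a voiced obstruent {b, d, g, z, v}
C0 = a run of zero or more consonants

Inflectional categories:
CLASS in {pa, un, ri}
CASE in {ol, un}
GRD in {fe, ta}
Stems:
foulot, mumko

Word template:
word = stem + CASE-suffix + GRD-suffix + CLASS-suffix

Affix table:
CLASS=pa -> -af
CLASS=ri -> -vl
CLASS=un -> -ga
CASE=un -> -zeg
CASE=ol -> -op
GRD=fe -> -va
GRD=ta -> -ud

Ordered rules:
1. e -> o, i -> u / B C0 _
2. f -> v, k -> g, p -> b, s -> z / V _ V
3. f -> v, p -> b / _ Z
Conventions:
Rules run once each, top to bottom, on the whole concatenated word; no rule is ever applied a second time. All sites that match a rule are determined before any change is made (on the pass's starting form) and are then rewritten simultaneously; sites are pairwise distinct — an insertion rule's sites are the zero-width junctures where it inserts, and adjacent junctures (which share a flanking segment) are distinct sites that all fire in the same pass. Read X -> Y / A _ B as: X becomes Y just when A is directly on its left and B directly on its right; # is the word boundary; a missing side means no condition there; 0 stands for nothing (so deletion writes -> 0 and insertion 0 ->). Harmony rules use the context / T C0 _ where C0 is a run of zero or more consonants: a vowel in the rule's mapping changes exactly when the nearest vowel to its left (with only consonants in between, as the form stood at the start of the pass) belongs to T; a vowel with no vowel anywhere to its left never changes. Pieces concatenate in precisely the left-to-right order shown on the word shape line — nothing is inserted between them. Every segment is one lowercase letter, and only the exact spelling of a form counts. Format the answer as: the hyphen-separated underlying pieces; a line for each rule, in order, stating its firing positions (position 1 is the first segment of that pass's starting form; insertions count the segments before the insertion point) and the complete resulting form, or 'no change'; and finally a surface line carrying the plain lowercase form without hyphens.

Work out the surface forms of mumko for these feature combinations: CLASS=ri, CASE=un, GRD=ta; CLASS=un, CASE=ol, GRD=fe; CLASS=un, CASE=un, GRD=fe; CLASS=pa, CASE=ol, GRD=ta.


cell CLASS=ri, CASE=un, GRD=ta:
underlying: mumko-zeg-ud-vl
1. e -> o, i -> u / B C0 _: fires at position(s) 7: mumkozogudvl
2. f -> v, k -> g, p -> b, s -> z / V _ V: no change
3. f -> v, p -> b / _ Z: no change
surface: mumkozogudvl

cell CLASS=un, CASE=ol, GRD=fe:
underlying: mumko-op-va-ga
1. e -> o, i -> u / B C0 _: no change
2. f -> v, k -> g, p -> b, s -> z / V _ V: no change
3. f -> v, p -> b / _ Z: fires at position(s) 7: mumkoobvaga
surface: mumkoobvaga

cell CLASS=un, CASE=un, GRD=fe:
underlying: mumko-zeg-va-ga
1. e -> o, i -> u / B C0 _: fires at position(s) 7: mumkozogvaga
2. f -> v, k -> g, p -> b, s -> z / V _ V: no change
3. f -> v, p -> b / _ Z: no change
surface: mumkozogvaga

cell CLASS=pa, CASE=ol, GRD=ta:
underlying: mumko-op-ud-af
1. e -> o, i -> u / B C0 _: no change
2. f -> v, k -> g, p -> b, s -> z / V _ V: fires at position(s) 7: mumkoobudaf
3. f -> v, p -> b / _ Z: no change
surface: mumkoobudaf


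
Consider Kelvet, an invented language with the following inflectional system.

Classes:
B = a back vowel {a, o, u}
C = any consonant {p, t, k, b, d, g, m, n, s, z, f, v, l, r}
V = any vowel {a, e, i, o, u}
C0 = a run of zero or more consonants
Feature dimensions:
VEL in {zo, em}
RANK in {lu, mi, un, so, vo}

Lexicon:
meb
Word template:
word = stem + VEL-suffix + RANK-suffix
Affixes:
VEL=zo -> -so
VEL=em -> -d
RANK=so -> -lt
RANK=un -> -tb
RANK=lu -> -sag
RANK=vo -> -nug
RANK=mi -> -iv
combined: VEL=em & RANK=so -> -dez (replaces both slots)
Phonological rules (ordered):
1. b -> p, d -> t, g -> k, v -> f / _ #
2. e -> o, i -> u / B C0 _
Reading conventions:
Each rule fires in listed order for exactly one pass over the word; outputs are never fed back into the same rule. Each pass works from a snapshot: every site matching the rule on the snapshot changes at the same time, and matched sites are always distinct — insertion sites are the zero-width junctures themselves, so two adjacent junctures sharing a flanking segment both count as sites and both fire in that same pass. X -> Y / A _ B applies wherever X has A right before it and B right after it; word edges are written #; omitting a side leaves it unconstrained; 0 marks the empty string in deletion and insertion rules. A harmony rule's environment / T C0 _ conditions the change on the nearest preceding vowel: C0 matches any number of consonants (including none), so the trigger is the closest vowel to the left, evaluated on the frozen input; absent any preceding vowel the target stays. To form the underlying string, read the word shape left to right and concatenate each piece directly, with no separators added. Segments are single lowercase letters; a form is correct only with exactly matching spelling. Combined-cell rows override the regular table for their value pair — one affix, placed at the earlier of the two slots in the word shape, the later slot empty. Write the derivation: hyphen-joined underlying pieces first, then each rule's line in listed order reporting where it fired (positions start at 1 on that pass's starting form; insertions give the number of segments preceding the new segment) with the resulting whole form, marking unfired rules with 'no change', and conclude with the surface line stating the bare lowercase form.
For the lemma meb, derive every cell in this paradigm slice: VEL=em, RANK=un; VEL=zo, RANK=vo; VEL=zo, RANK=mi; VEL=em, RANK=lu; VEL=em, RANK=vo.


cell VEL=em, RANK=un:
underlying: meb-d-tb
1. b -> p, d -> t, g -> k, v -> f / _ #: fires at position(s) 6: mebdtp
2. e -> o, i -> u / B C0 _: no change
surface: mebdtp

cell VEL=zo, RANK=vo:
underlying: meb-so-nug
1. b -> p, d -> t, g -> k, v -> f / _ #: fires at position(s) 8: mebsonuk
2. e -> o, i -> u / B C0 _: no change
surface: mebsonuk

cell VEL=zo, RANK=mi:
underlying: meb-so-iv
1. b -> p, d -> t, g -> k, v -> f / _ #: fires at position(s) 7: mebsoif
2. e -> o, i -> u / B C0 _: fires at position(s) 6: mebsouf
surface: mebsouf

cell VEL=em, RANK=lu:
underlying: meb-d-sag
1. b -> p, d -> t, g -> k, v -> f / _ #: fires at position(s) 7: mebdsak
2. e -> o, i -> u / B C0 _: no change
surface: mebdsak

cell VEL=em, RANK=vo:
underlying: meb-d-nug
1. b -> p, d -> t, g -> k, v -> f / _ #: fires at position(s) 7: mebdnuk
2. e -> o, i -> u / B C0 _: no change
surface: mebdnuk


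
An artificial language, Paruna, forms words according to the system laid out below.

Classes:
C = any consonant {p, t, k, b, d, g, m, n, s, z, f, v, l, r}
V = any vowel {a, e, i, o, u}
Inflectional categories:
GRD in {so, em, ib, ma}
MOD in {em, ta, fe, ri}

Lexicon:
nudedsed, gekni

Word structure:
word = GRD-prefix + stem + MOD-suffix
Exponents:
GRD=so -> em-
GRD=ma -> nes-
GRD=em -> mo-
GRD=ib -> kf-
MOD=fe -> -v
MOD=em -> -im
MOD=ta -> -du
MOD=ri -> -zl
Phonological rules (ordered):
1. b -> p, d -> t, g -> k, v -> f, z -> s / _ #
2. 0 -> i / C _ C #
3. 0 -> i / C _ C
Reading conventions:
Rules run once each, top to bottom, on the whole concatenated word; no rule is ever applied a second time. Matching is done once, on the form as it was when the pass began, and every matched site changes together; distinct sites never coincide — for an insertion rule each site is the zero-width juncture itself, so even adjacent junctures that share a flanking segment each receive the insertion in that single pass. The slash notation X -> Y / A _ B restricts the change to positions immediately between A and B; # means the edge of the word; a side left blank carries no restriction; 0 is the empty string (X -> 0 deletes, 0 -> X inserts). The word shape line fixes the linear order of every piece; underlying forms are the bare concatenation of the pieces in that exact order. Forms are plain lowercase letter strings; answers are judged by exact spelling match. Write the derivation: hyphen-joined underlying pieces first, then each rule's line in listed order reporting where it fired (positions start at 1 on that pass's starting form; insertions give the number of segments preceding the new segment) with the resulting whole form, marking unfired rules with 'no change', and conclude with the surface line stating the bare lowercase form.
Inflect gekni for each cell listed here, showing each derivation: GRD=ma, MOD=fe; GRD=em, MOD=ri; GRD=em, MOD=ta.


cell GRD=ma, MOD=fe:
underlying: nes-gekni-v
1. b -> p, d -> t, g -> k, v -> f, z -> s / _ #: fires at position(s) 9: nesgeknif
2. 0 -> i / C _ C #: no change
3. 0 -> i / C _ C: inserts after position(s) 3, 6: nesigekinif
surface: nesigekinif

cell GRD=em, MOD=ri:
underlying: mo-gekni-zl
1. b -> p, d -> t, g -> k, v -> f, z -> s / _ #: no change
2. 0 -> i / C _ C #: inserts after position(s) 8: mogeknizil
3. 0 -> i / C _ C: inserts after position(s) 5: mogekinizil
surface: mogekinizil

cell GRD=em, MOD=ta:
underlying: mo-gekni-du
1. b -> p, d -> t, g -> k, v -> f, z -> s / _ #: no change
2. 0 -> i / C _ C #: no change
3. 0 -> i / C _ C: inserts after position(s) 5: mogekinidu
surface: mogekinidu


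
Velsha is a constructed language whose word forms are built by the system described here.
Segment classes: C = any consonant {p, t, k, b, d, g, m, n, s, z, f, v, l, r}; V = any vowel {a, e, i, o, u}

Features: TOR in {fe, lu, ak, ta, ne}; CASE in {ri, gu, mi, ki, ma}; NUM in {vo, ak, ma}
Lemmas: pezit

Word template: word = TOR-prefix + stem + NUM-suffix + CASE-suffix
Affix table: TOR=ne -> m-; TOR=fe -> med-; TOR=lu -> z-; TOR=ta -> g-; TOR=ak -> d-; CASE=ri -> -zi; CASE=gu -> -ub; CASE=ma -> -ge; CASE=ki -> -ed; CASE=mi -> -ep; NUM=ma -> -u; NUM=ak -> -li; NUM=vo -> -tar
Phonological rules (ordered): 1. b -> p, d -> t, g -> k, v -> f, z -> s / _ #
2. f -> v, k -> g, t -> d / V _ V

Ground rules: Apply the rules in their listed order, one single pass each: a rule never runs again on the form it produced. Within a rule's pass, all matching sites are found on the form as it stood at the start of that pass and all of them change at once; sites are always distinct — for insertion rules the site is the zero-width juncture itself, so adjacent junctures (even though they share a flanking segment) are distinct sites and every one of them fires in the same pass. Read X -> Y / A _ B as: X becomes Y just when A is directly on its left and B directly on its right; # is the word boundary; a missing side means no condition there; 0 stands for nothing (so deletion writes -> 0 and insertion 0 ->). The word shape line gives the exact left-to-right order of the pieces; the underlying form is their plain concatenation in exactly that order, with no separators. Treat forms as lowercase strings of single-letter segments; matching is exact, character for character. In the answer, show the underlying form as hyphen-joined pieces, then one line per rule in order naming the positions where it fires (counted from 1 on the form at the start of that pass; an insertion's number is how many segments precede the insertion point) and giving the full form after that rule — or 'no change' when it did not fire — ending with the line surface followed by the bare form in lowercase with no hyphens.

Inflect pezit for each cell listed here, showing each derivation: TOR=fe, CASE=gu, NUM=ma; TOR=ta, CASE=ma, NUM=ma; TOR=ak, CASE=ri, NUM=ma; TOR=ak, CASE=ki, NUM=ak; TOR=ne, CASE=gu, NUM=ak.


cell TOR=fe, CASE=gu, NUM=ma:
underlying: med-pezit-u-ub
1. b -> p, d -> t, g -> k, v -> f, z -> s / _ #: fires at position(s) 11: medpezituup
2. f -> v, k -> g, t -> d / V _ V: fires at position(s) 8: medpeziduup
surface: medpeziduup

cell TOR=ta, CASE=ma, NUM=ma:
underlying: g-pezit-u-ge
1. b -> p, d -> t, g -> k, v -> f, z -> s / _ #: no change
2. f -> v, k -> g, t -> d / V _ V: fires at position(s) 6: gpeziduge
surface: gpeziduge

cell TOR=ak, CASE=ri, NUM=ma:
underlying: d-pezit-u-zi
1. b -> p, d -> t, g -> k, v -> f, z -> s / _ #: no change
2. f -> v, k -> g, t -> d / V _ V: fires at position(s) 6: dpeziduzi
surface: dpeziduzi

cell TOR=ak, CASE=ki, NUM=ak:
underlying: d-pezit-li-ed
1. b -> p, d -> t, g -> k, v -> f, z -> s / _ #: fires at position(s) 10: dpezitliet
2. f -> v, k -> g, t -> d / V _ V: no change
surface: dpezitliet

cell TOR=ne, CASE=gu, NUM=ak:
underlying: m-pezit-li-ub
1. b -> p, d -> t, g -> k, v -> f, z -> s / _ #: fires at position(s) 10: mpezitliup
2. f -> v, k -> g, t -> d / V _ V: no change
surface: mpezitliup
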